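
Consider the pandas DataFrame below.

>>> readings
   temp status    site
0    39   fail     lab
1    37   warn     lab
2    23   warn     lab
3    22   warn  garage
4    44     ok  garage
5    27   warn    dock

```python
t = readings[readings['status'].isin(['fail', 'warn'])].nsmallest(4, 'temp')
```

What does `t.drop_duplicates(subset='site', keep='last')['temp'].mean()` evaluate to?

28.6666666667

filter rows where status in ['fail', 'warn']:
   temp status    site
0    39   fail     lab
1    37   warn     lab
2    23   warn     lab
3    22   warn  garage
5    27   warn    dock
take 4 rows with smallest temp:
   temp status    site
3    22   warn  garage
2    23   warn     lab
5    27   warn    dock
1    37   warn     lab
drop duplicate site (keep=last):
   temp status    site
3    22   warn  garage
5    27   warn    dock
1    37   warn     lab
The mean of column 'temp' is 28.6666666667.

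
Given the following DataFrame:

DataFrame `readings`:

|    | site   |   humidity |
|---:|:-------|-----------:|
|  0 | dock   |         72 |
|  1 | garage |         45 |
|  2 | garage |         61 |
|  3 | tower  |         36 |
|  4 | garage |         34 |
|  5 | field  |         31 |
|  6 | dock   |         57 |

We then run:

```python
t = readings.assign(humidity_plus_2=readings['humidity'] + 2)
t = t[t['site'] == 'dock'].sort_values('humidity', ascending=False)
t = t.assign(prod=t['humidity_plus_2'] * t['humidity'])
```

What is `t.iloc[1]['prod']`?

3363

add column humidity_plus_2 = readings['humidity'] + 2:
     site  humidity  humidity_plus_2
0    dock        72               74
1  garage        45               47
2  garage        61               63
3   tower        36               38
4  garage        34               36
5   field        31               33
6    dock        57               59
filter rows where site == 'dock':
   site  humidity  humidity_plus_2
0  dock        72               74
6  dock        57               59
sort by humidity descending:
   site  humidity  humidity_plus_2
0  dock        72               74
6  dock        57               59
add column prod = t['humidity_plus_2'] * t['humidity']:
   site  humidity  humidity_plus_2  prod
0  dock        72               74  5328
6  dock        57               59  3363
So iloc[1]['prod'] = 3363.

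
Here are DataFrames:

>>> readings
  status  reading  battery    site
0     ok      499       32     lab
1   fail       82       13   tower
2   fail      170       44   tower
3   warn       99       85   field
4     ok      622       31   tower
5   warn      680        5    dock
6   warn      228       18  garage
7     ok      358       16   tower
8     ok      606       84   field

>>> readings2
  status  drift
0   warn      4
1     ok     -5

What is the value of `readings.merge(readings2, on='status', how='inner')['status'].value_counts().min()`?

3

merge on 'status' (how='inner') → 7 rows:
  status  reading  battery    site  drift
0     ok      499       32     lab     -5
1   warn       99       85   field      4
2     ok      622       31   tower     -5
3   warn      680        5    dock      4
4   warn      228       18  garage      4
5     ok      358       16   tower     -5
6     ok      606       84   field     -5
value_counts of status:
status
ok      4
warn    3
Name: count, dtype: int64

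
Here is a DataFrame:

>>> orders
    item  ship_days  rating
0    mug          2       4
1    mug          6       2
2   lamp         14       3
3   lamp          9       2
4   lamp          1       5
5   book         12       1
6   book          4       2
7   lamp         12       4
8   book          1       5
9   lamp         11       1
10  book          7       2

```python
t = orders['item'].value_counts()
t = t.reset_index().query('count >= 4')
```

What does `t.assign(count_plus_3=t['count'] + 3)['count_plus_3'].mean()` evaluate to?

7.5

value_counts of item:
item
lamp    5
book    4
mug     2
Name: count, dtype: int64
reset_index():
   item  count
0  lamp      5
1  book      4
2   mug      2
filter rows where count >= 4:
   item  count
0  lamp      5
1  book      4
add column count_plus_3 = t['count'] + 3:
   item  count  count_plus_3
0  lamp      5             8
1  book      4             7
mean of column 'count_plus_3' → 7.5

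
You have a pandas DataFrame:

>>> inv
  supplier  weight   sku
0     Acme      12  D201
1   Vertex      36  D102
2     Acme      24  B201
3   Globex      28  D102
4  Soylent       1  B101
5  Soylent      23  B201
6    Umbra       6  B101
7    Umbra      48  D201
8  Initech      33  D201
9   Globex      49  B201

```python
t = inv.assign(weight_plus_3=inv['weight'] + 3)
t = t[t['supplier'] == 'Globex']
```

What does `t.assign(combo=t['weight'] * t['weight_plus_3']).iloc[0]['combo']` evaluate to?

868

add column weight_plus_3 = inv['weight'] + 3:
  supplier  weight   sku  weight_plus_3
0     Acme      12  D201             15
1   Vertex      36  D102             39
2     Acme      24  B201             27
3   Globex      28  D102             31
4  Soylent       1  B101              4
5  Soylent      23  B201             26
6    Umbra       6  B101              9
7    Umbra      48  D201             51
8  Initech      33  D201             36
9   Globex      49  B201             52
filter rows where supplier == 'Globex':
  supplier  weight   sku  weight_plus_3
3   Globex      28  D102             31
9   Globex      49  B201             52
add column combo = t['weight'] * t['weight_plus_3']:
  supplier  weight   sku  weight_plus_3  combo
3   Globex      28  D102             31    868
9   Globex      49  B201             52   2548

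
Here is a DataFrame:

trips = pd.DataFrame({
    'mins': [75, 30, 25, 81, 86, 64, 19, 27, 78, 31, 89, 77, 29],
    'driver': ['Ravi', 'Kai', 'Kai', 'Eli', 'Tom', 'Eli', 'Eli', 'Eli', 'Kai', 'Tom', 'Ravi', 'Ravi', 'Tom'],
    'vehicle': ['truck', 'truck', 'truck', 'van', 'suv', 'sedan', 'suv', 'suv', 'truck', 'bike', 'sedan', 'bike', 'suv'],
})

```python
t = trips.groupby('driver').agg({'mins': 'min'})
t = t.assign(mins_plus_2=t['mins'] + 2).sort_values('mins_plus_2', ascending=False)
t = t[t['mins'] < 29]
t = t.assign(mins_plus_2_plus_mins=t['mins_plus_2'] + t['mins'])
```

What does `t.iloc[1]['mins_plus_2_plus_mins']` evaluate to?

40

group by driver, min of mins:
        mins
driver      
Eli       19
Kai       25
Ravi      75
Tom       29
add column mins_plus_2 = t['mins'] + 2:
        mins  mins_plus_2
driver                   
Eli       19           21
Kai       25           27
Ravi      75           77
Tom       29           31
sort by mins_plus_2 descending:
        mins  mins_plus_2
driver                   
Ravi      75           77
Tom       29           31
Kai       25           27
Eli       19           21
filter rows where mins < 29:
        mins  mins_plus_2
driver                   
Kai       25           27
Eli       19           21
add column mins_plus_2_plus_mins = t['mins_plus_2'] + t['mins']:
        mins  mins_plus_2  mins_plus_2_plus_mins
driver                                          
Kai       25           27                     52
Eli       19           21                     40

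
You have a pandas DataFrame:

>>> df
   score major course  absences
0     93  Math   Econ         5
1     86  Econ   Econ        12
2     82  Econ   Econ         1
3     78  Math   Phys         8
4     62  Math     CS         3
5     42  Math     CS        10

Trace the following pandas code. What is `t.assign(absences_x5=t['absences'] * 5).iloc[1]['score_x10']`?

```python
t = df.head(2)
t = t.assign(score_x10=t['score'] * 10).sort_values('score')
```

take first 2 rows:
   score major course  absences
0     93  Math   Econ         5
1     86  Econ   Econ        12
add column score_x10 = t['score'] * 10:
   score major course  absences  score_x10
0     93  Math   Econ         5        930
1     86  Econ   Econ        12        860
sort by score:
   score major course  absences  score_x10
1     86  Econ   Econ        12        860
0     93  Math   Econ         5        930
add column absences_x5 = t['absences'] * 5:
   score major course  absences  score_x10  absences_x5
1     86  Econ   Econ        12        860           60
0     93  Math   Econ         5        930           25
Taking the value at position 1, column 'score_x10' gives 930.

930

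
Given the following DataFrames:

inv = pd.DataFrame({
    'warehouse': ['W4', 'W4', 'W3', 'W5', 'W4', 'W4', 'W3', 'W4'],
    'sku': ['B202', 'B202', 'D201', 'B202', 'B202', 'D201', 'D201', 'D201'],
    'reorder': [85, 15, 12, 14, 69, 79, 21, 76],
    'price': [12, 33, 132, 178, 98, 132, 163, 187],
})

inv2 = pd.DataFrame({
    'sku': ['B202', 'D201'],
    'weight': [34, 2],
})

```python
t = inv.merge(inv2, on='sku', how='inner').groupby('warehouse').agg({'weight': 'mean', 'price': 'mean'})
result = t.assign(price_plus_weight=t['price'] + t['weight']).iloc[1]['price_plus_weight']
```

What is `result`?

113.6

merge on 'sku' (how='inner') → 8 rows:
  warehouse   sku  reorder  price  weight
0        W4  B202       85     12      34
1        W4  B202       15     33      34
2        W3  D201       12    132       2
3        W5  B202       14    178      34
4        W4  B202       69     98      34
5        W4  D201       79    132       2
6        W3  D201       21    163       2
7        W4  D201       76    187       2
group by warehouse: mean(weight), mean(price):
           weight  price
warehouse               
W3            2.0  147.5
W4           21.2   92.4
W5           34.0  178.0
add column price_plus_weight = t['price'] + t['weight']:
           weight  price  price_plus_weight
warehouse                                  
W3            2.0  147.5              149.5
W4           21.2   92.4              113.6
W5           34.0  178.0              212.0
Taking the value at position 1, column 'price_plus_weight' gives 113.6.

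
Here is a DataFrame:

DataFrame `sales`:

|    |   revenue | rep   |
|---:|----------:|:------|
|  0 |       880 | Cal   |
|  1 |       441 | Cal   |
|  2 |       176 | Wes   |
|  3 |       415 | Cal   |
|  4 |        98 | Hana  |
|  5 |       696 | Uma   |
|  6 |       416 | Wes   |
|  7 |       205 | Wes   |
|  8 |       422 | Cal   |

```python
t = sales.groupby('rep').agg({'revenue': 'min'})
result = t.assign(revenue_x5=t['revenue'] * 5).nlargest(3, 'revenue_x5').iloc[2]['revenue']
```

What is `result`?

group by rep, min of revenue:
      revenue
rep          
Cal       415
Hana       98
Uma       696
Wes       176
add column revenue_x5 = t['revenue'] * 5:
      revenue  revenue_x5
rep                      
Cal       415        2075
Hana       98         490
Uma       696        3480
Wes       176         880
take 3 rows with largest revenue_x5:
     revenue  revenue_x5
rep                     
Uma      696        3480
Cal      415        2075
Wes      176         880
Then the value at position 2, column 'revenue': 176

176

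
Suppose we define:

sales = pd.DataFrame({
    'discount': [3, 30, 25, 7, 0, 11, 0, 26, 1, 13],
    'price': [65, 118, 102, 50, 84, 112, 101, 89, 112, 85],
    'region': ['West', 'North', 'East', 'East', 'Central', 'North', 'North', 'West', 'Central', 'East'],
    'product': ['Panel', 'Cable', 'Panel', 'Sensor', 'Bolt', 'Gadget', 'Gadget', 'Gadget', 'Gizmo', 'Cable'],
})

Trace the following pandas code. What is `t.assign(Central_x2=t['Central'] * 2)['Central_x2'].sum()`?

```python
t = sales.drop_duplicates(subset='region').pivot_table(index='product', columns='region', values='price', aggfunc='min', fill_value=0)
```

168

drop duplicate region (keep=first):
   discount  price   region product
0         3     65     West   Panel
1        30    118    North   Cable
2        25    102     East   Panel
4         0     84  Central    Bolt
pivot: rows=product, cols=region, min(price):
region   Central  East  North  West
product                            
Bolt          84     0      0     0
Cable          0     0    118     0
Panel          0   102      0    65
add column Central_x2 = t['Central'] * 2:
region   Central  East  North  West  Central_x2
product                                        
Bolt          84     0      0     0         168
Cable          0     0    118     0           0
Panel          0   102      0    65           0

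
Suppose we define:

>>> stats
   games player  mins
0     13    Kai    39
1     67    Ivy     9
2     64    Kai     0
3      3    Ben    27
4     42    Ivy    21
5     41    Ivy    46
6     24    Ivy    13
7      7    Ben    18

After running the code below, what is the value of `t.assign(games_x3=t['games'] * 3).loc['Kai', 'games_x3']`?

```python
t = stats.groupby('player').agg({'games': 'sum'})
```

231

group by player, sum of games:
        games
player       
Ben        10
Ivy       174
Kai        77
add column games_x3 = t['games'] * 3:
        games  games_x3
player                 
Ben        10        30
Ivy       174       522
Kai        77       231
Hence 231.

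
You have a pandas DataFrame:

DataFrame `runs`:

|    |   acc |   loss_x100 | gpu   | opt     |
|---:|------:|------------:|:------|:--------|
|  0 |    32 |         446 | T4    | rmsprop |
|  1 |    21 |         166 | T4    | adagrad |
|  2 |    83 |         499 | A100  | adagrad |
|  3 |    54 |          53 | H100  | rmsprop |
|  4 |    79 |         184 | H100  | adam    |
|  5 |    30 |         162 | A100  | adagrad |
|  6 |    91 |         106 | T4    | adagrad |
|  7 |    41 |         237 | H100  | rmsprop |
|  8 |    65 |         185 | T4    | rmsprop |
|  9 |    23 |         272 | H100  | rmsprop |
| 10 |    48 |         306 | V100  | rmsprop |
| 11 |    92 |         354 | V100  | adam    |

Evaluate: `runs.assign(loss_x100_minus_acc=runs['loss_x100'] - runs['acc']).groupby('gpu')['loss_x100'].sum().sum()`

2970

add column loss_x100_minus_acc = runs['loss_x100'] - runs['acc']:
    acc  loss_x100   gpu      opt  loss_x100_minus_acc
0    32        446    T4  rmsprop                  414
1    21        166    T4  adagrad                  145
2    83        499  A100  adagrad                  416
3    54         53  H100  rmsprop                   -1
4    79        184  H100     adam                  105
5    30        162  A100  adagrad                  132
6    91        106    T4  adagrad                   15
7    41        237  H100  rmsprop                  196
8    65        185    T4  rmsprop                  120
9    23        272  H100  rmsprop                  249
10   48        306  V100  rmsprop                  258
11   92        354  V100     adam                  262
group by gpu, sum of loss_x100:
gpu
A100    661
H100    746
T4      903
V100    660
Name: loss_x100, dtype: int64
Finally, sum of the resulting series = 2970.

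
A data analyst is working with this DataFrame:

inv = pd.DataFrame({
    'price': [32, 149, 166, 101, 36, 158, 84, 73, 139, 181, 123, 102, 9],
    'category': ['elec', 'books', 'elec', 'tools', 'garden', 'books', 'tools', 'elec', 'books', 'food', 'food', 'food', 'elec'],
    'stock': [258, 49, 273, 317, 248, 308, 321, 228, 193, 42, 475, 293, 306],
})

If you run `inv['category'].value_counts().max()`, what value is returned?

value_counts of category:
category
elec      4
books     3
food      3
tools     2
garden    1
Name: count, dtype: int64

4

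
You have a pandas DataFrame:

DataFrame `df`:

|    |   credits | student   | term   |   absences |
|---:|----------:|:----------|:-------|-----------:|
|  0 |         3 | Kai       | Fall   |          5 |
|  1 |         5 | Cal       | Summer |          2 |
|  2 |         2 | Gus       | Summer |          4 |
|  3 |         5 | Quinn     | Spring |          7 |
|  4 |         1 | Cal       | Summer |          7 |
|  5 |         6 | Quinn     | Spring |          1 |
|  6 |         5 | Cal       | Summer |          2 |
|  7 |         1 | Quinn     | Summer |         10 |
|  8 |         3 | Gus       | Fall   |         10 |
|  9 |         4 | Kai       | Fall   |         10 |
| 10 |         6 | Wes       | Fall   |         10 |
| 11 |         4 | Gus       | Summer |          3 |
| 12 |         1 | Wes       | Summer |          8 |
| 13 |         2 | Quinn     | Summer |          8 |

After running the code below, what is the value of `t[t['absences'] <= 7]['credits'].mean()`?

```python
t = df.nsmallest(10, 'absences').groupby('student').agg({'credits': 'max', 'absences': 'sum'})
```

take 10 rows with smallest absences:
    credits student    term  absences
5         6   Quinn  Spring         1
1         5     Cal  Summer         2
6         5     Cal  Summer         2
11        4     Gus  Summer         3
2         2     Gus  Summer         4
0         3     Kai    Fall         5
3         5   Quinn  Spring         7
4         1     Cal  Summer         7
12        1     Wes  Summer         8
13        2   Quinn  Summer         8
group by student: max(credits), sum(absences):
         credits  absences
student                   
Cal            5        11
Gus            4         7
Kai            3         5
Quinn          6        16
Wes            1         8
filter rows where absences <= 7:
         credits  absences
student                   
Gus            4         7
Kai            3         5
Then the mean of column 'credits': 3.5

3.5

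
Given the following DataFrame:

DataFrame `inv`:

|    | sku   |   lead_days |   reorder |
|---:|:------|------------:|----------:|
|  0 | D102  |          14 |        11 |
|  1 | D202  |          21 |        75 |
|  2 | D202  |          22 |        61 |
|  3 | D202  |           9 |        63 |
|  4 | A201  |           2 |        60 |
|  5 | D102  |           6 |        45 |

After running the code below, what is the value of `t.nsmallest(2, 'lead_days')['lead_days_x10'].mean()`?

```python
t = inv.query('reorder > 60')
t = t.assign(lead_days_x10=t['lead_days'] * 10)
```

filter rows where reorder > 60:
    sku  lead_days  reorder
1  D202         21       75
2  D202         22       61
3  D202          9       63
add column lead_days_x10 = t['lead_days'] * 10:
    sku  lead_days  reorder  lead_days_x10
1  D202         21       75            210
2  D202         22       61            220
3  D202          9       63             90
take 2 rows with smallest lead_days:
    sku  lead_days  reorder  lead_days_x10
3  D202          9       63             90
1  D202         21       75            210
The mean of column 'lead_days_x10' is 150.0.

150.0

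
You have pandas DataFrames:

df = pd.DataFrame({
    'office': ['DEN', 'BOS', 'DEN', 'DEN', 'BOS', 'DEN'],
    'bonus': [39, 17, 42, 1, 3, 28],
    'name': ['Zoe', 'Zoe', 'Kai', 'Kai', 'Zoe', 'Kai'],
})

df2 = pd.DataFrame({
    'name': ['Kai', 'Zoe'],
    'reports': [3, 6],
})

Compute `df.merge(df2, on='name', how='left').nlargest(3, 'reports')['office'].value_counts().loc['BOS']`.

merge on 'name' (how='left') → 6 rows:
  office  bonus name  reports
0    DEN     39  Zoe        6
1    BOS     17  Zoe        6
2    DEN     42  Kai        3
3    DEN      1  Kai        3
4    BOS      3  Zoe        6
5    DEN     28  Kai        3
take 3 rows with largest reports:
  office  bonus name  reports
0    DEN     39  Zoe        6
1    BOS     17  Zoe        6
4    BOS      3  Zoe        6
value_counts of office:
office
BOS    2
DEN    1
Name: count, dtype: int64
The value at index 'BOS' is 2.

2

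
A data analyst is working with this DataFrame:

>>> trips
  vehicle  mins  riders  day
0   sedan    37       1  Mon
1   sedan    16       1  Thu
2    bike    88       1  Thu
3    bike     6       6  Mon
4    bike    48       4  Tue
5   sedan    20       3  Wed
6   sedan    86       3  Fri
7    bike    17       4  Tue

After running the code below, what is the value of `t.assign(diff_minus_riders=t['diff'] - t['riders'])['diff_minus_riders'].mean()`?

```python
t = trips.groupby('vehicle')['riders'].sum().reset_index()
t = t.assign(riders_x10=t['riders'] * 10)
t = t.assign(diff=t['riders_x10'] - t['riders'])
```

92.0

group by vehicle, sum of riders:
vehicle
bike     15
sedan     8
Name: riders, dtype: int64
reset_index():
  vehicle  riders
0    bike      15
1   sedan       8
add column riders_x10 = t['riders'] * 10:
  vehicle  riders  riders_x10
0    bike      15         150
1   sedan       8          80
add column diff = t['riders_x10'] - t['riders']:
  vehicle  riders  riders_x10  diff
0    bike      15         150   135
1   sedan       8          80    72
add column diff_minus_riders = t['diff'] - t['riders']:
  vehicle  riders  riders_x10  diff  diff_minus_riders
0    bike      15         150   135                120
1   sedan       8          80    72                 64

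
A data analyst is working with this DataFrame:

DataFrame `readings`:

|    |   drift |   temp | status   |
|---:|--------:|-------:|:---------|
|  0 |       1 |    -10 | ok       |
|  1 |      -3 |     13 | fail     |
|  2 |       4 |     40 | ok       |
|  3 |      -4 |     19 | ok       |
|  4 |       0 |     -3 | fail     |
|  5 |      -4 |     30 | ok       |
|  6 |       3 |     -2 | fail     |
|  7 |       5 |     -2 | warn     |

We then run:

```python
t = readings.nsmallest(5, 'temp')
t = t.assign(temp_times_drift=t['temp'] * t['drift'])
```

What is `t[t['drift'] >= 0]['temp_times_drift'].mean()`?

take 5 rows with smallest temp:
   drift  temp status
0      1   -10     ok
4      0    -3   fail
6      3    -2   fail
7      5    -2   warn
1     -3    13   fail
add column temp_times_drift = t['temp'] * t['drift']:
   drift  temp status  temp_times_drift
0      1   -10     ok               -10
4      0    -3   fail                 0
6      3    -2   fail                -6
7      5    -2   warn               -10
1     -3    13   fail               -39
filter rows where drift >= 0:
   drift  temp status  temp_times_drift
0      1   -10     ok               -10
4      0    -3   fail                 0
6      3    -2   fail                -6
7      5    -2   warn               -10
mean of column 'temp_times_drift' → -6.5

-6.5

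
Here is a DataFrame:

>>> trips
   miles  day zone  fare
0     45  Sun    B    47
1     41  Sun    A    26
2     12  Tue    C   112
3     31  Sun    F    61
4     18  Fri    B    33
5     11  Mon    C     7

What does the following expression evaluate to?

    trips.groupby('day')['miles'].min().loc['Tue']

12

group by day, min of miles:
day
Fri    18
Mon    11
Sun    31
Tue    12
Name: miles, dtype: int64
Hence 12.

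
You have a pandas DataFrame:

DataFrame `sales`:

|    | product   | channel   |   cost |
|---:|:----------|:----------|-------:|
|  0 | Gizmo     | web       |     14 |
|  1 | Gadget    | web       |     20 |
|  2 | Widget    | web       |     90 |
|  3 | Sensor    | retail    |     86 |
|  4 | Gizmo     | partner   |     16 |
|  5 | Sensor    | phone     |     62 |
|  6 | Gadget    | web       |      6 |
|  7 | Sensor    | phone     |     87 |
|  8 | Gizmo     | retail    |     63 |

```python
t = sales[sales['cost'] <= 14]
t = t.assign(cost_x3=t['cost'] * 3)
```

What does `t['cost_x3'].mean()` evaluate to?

30.0

filter rows where cost <= 14:
  product channel  cost
0   Gizmo     web    14
6  Gadget     web     6
add column cost_x3 = t['cost'] * 3:
  product channel  cost  cost_x3
0   Gizmo     web    14       42
6  Gadget     web     6       18
Taking the mean of column 'cost_x3' gives 30.0.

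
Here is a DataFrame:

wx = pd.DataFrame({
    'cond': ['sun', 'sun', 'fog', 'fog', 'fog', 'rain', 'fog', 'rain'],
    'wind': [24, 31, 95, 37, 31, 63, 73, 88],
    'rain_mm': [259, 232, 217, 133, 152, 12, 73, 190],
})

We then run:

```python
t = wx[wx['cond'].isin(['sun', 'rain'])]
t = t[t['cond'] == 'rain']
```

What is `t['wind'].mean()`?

75.5

filter rows where cond in ['sun', 'rain']:
   cond  wind  rain_mm
0   sun    24      259
1   sun    31      232
5  rain    63       12
7  rain    88      190
filter rows where cond == 'rain':
   cond  wind  rain_mm
5  rain    63       12
7  rain    88      190
Reading off the mean of column 'wind', we get 75.5.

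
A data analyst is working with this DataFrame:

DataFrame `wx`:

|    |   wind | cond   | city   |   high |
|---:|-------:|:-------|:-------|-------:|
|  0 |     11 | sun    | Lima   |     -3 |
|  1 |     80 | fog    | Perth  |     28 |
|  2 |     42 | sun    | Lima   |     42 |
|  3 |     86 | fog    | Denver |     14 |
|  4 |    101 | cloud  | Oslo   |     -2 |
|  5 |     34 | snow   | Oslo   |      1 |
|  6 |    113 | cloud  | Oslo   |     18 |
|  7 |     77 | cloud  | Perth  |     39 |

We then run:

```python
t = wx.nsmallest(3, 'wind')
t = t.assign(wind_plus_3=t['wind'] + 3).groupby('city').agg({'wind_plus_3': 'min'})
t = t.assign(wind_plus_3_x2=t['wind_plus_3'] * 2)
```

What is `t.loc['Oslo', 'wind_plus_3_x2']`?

74

take 3 rows with smallest wind:
   wind  cond  city  high
0    11   sun  Lima    -3
5    34  snow  Oslo     1
2    42   sun  Lima    42
add column wind_plus_3 = t['wind'] + 3:
   wind  cond  city  high  wind_plus_3
0    11   sun  Lima    -3           14
5    34  snow  Oslo     1           37
2    42   sun  Lima    42           45
group by city, min of wind_plus_3:
      wind_plus_3
city             
Lima           14
Oslo           37
add column wind_plus_3_x2 = t['wind_plus_3'] * 2:
      wind_plus_3  wind_plus_3_x2
city                             
Lima           14              28
Oslo           37              74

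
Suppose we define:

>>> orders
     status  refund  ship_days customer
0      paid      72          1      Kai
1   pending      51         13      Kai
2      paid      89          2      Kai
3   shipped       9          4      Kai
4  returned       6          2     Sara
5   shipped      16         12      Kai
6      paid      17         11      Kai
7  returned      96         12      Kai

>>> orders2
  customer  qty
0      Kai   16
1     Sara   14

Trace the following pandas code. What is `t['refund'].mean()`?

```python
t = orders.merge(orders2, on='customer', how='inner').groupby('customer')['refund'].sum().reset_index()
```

merge on 'customer' (how='inner') → 8 rows:
     status  refund  ship_days customer  qty
0      paid      72          1      Kai   16
1   pending      51         13      Kai   16
2      paid      89          2      Kai   16
3   shipped       9          4      Kai   16
4  returned       6          2     Sara   14
5   shipped      16         12      Kai   16
6      paid      17         11      Kai   16
7  returned      96         12      Kai   16
group by customer, sum of refund:
customer
Kai     350
Sara      6
Name: refund, dtype: int64
reset_index():
  customer  refund
0      Kai     350
1     Sara       6

178.0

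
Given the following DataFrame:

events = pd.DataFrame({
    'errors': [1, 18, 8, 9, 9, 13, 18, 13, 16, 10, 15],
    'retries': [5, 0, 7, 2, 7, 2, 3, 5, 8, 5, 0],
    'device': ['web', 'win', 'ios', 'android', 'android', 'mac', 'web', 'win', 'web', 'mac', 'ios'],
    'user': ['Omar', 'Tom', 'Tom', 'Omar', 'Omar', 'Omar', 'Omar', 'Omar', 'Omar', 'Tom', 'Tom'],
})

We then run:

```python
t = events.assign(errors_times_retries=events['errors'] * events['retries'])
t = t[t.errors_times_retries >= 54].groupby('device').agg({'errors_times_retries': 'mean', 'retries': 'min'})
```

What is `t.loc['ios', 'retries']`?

add column errors_times_retries = events['errors'] * events['retries']:
    errors  retries   device  user  errors_times_retries
0        1        5      web  Omar                     5
1       18        0      win   Tom                     0
2        8        7      ios   Tom                    56
3        9        2  android  Omar                    18
4        9        7  android  Omar                    63
5       13        2      mac  Omar                    26
6       18        3      web  Omar                    54
7       13        5      win  Omar                    65
8       16        8      web  Omar                   128
9       10        5      mac   Tom                    50
10      15        0      ios   Tom                     0
filter rows where errors_times_retries >= 54:
   errors  retries   device  user  errors_times_retries
2       8        7      ios   Tom                    56
4       9        7  android  Omar                    63
6      18        3      web  Omar                    54
7      13        5      win  Omar                    65
8      16        8      web  Omar                   128
group by device: mean(errors_times_retries), min(retries):
         errors_times_retries  retries
device                                
android                  63.0        7
ios                      56.0        7
web                      91.0        3
win                      65.0        5
value at row 'ios', column 'retries' → 7

7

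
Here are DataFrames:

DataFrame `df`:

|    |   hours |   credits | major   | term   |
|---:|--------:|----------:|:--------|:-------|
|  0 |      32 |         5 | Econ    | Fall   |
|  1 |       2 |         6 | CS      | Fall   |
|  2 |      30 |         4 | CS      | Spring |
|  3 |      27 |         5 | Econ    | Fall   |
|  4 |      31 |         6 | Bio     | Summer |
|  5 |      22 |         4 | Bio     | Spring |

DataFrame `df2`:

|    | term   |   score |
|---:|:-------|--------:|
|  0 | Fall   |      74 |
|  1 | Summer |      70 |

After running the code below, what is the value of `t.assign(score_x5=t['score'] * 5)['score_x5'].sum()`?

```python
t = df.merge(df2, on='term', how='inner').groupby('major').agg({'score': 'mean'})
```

merge on 'term' (how='inner') → 4 rows:
   hours  credits major    term  score
0     32        5  Econ    Fall     74
1      2        6    CS    Fall     74
2     27        5  Econ    Fall     74
3     31        6   Bio  Summer     70
group by major, mean of score:
       score
major       
Bio     70.0
CS      74.0
Econ    74.0
add column score_x5 = t['score'] * 5:
       score  score_x5
major                 
Bio     70.0     350.0
CS      74.0     370.0
Econ    74.0     370.0

1090.0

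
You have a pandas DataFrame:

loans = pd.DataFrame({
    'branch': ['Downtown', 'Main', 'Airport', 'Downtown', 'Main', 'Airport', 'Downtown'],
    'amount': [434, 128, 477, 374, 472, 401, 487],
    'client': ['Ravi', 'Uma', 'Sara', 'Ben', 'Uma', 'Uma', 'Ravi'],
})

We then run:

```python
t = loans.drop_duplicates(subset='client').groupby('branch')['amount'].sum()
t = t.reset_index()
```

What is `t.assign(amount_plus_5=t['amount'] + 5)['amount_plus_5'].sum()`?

1428

drop duplicate client (keep=first):
     branch  amount client
0  Downtown     434   Ravi
1      Main     128    Uma
2   Airport     477   Sara
3  Downtown     374    Ben
group by branch, sum of amount:
branch
Airport     477
Downtown    808
Main        128
Name: amount, dtype: int64
reset_index():
     branch  amount
0   Airport     477
1  Downtown     808
2      Main     128
add column amount_plus_5 = t['amount'] + 5:
     branch  amount  amount_plus_5
0   Airport     477            482
1  Downtown     808            813
2      Main     128            133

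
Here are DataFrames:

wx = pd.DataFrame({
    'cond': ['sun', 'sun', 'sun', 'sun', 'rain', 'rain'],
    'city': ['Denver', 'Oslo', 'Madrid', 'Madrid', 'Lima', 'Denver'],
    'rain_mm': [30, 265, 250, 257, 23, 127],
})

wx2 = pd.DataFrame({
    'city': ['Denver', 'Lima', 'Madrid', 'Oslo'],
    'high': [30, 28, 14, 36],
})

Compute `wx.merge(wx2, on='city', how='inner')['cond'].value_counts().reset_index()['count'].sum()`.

merge on 'city' (how='inner') → 6 rows:
   cond    city  rain_mm  high
0   sun  Denver       30    30
1   sun    Oslo      265    36
2   sun  Madrid      250    14
3   sun  Madrid      257    14
4  rain    Lima       23    28
5  rain  Denver      127    30
value_counts of cond:
cond
sun     4
rain    2
Name: count, dtype: int64
reset_index():
   cond  count
0   sun      4
1  rain      2
Finally, sum of column 'count' = 6.

6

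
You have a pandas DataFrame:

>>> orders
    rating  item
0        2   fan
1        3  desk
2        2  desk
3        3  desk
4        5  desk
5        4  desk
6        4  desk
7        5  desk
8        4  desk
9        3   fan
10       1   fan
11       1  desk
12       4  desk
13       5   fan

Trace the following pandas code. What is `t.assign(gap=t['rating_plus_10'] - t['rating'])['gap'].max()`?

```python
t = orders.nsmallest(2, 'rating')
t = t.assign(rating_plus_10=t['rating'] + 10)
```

take 2 rows with smallest rating:
    rating  item
10       1   fan
11       1  desk
add column rating_plus_10 = t['rating'] + 10:
    rating  item  rating_plus_10
10       1   fan              11
11       1  desk              11
add column gap = t['rating_plus_10'] - t['rating']:
    rating  item  rating_plus_10  gap
10       1   fan              11   10
11       1  desk              11   10

10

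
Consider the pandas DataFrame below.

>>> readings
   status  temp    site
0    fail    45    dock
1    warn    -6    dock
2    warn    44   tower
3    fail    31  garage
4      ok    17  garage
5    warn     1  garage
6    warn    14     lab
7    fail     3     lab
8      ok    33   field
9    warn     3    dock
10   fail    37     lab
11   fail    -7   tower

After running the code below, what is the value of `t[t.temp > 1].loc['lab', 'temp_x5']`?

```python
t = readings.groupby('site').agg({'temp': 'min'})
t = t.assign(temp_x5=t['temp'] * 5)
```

group by site, min of temp:
        temp
site        
dock      -6
field     33
garage     1
lab        3
tower     -7
add column temp_x5 = t['temp'] * 5:
        temp  temp_x5
site                 
dock      -6      -30
field     33      165
garage     1        5
lab        3       15
tower     -7      -35
filter rows where temp > 1:
       temp  temp_x5
site                
field    33      165
lab       3       15
Hence 15.

15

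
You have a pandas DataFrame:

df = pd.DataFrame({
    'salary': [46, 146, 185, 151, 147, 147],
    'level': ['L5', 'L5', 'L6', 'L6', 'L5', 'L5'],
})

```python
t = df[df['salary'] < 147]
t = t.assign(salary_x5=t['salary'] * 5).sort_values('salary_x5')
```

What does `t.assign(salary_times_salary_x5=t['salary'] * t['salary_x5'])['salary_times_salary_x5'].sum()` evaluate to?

117160

filter rows where salary < 147:
   salary level
0      46    L5
1     146    L5
add column salary_x5 = t['salary'] * 5:
   salary level  salary_x5
0      46    L5        230
1     146    L5        730
sort by salary_x5:
   salary level  salary_x5
0      46    L5        230
1     146    L5        730
add column salary_times_salary_x5 = t['salary'] * t['salary_x5']:
   salary level  salary_x5  salary_times_salary_x5
0      46    L5        230                   10580
1     146    L5        730                  106580
Hence 117160.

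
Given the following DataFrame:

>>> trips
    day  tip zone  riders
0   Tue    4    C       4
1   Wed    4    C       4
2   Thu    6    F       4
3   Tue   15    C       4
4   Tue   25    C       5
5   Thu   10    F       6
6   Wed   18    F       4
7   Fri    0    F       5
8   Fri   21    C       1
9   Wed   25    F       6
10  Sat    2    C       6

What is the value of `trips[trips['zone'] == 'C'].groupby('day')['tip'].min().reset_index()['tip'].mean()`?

7.75

filter rows where zone == 'C':
    day  tip zone  riders
0   Tue    4    C       4
1   Wed    4    C       4
3   Tue   15    C       4
4   Tue   25    C       5
8   Fri   21    C       1
10  Sat    2    C       6
group by day, min of tip:
day
Fri    21
Sat     2
Tue     4
Wed     4
Name: tip, dtype: int64
reset_index():
   day  tip
0  Fri   21
1  Sat    2
2  Tue    4
3  Wed    4
Hence 7.75.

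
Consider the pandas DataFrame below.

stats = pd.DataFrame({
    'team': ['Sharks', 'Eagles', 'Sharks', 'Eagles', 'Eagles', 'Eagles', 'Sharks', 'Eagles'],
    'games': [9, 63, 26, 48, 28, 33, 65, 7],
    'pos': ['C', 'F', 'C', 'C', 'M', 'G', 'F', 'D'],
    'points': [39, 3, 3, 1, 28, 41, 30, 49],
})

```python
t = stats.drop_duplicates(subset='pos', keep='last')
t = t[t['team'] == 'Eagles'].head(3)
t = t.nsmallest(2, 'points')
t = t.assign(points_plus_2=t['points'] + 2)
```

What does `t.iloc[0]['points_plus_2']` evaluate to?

drop duplicate pos (keep=last):
     team  games pos  points
3  Eagles     48   C       1
4  Eagles     28   M      28
5  Eagles     33   G      41
6  Sharks     65   F      30
7  Eagles      7   D      49
filter rows where team == 'Eagles':
     team  games pos  points
3  Eagles     48   C       1
4  Eagles     28   M      28
5  Eagles     33   G      41
7  Eagles      7   D      49
take first 3 rows:
     team  games pos  points
3  Eagles     48   C       1
4  Eagles     28   M      28
5  Eagles     33   G      41
take 2 rows with smallest points:
     team  games pos  points
3  Eagles     48   C       1
4  Eagles     28   M      28
add column points_plus_2 = t['points'] + 2:
     team  games pos  points  points_plus_2
3  Eagles     48   C       1              3
4  Eagles     28   M      28             30

3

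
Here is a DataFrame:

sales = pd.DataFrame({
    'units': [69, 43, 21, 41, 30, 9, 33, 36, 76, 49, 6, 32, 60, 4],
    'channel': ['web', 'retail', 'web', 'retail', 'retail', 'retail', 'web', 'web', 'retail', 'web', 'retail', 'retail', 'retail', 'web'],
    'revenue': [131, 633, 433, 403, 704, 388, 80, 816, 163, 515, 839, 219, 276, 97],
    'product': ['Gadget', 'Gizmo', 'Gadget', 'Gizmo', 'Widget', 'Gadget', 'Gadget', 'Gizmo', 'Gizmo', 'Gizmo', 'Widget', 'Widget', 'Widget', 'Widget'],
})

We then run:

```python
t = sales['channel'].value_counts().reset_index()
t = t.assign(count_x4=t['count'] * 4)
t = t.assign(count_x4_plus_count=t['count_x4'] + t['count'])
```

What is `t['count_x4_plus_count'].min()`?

value_counts of channel:
channel
retail    8
web       6
Name: count, dtype: int64
reset_index():
  channel  count
0  retail      8
1     web      6
add column count_x4 = t['count'] * 4:
  channel  count  count_x4
0  retail      8        32
1     web      6        24
add column count_x4_plus_count = t['count_x4'] + t['count']:
  channel  count  count_x4  count_x4_plus_count
0  retail      8        32                   40
1     web      6        24                   30
Finally, min of column 'count_x4_plus_count' = 30.

30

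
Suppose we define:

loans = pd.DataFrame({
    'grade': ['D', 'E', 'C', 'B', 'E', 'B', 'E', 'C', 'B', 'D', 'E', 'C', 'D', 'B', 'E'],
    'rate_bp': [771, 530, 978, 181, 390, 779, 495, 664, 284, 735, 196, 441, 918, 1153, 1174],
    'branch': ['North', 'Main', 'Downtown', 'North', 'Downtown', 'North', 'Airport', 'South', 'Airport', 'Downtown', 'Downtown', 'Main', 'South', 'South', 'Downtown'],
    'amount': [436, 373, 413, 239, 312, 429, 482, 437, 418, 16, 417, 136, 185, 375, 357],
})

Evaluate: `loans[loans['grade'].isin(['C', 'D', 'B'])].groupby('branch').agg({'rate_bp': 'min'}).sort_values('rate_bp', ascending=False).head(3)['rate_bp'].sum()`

filter rows where grade in ['C', 'D', 'B']:
   grade  rate_bp    branch  amount
0      D      771     North     436
2      C      978  Downtown     413
3      B      181     North     239
5      B      779     North     429
7      C      664     South     437
8      B      284   Airport     418
9      D      735  Downtown      16
11     C      441      Main     136
12     D      918     South     185
13     B     1153     South     375
group by branch, min of rate_bp:
          rate_bp
branch           
Airport       284
Downtown      735
Main          441
North         181
South         664
sort by rate_bp descending:
          rate_bp
branch           
Downtown      735
South         664
Main          441
Airport       284
North         181
take first 3 rows:
          rate_bp
branch           
Downtown      735
South         664
Main          441

1840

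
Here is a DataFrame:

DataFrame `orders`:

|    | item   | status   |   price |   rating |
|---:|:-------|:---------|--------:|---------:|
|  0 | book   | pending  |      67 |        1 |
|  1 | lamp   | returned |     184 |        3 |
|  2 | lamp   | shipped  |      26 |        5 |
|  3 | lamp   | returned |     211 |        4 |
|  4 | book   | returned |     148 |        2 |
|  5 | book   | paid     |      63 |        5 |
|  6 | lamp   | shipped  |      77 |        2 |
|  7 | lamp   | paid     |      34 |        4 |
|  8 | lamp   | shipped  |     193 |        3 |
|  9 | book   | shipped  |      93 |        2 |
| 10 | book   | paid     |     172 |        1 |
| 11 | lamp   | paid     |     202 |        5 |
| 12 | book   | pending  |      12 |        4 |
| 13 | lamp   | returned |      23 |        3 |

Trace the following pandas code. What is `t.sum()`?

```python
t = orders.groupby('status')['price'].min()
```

95

group by status, min of price:
status
paid        34
pending     12
returned    23
shipped     26
Name: price, dtype: int64
So sum() = 95.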